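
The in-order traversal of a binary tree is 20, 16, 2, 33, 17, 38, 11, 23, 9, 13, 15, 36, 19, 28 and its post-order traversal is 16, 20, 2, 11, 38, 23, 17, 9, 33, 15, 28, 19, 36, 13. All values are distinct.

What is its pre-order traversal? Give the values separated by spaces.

13 33 2 20 16 9 17 23 38 11 36 15 19 28

The last element of post-order is the root; it splits in-order into left and right subtrees.
Root 13: left subtree has 9 nodes {20, 16, 2, 33, 17, 38, 11, 23, 9}, right has 4 {15, 36, 19, 28}.
  Root 33: left subtree has 3 nodes {20, 16, 2}, right has 5 {17, 38, 11, 23, 9}.
    Root 2: left subtree has 2 nodes {20, 16}, right has 0 { }.
      Root 20: left subtree has 0 nodes { }, right has 1 {16}.
    Root 9: left subtree has 4 nodes {17, 38, 11, 23}, right has 0 { }.
      Root 17: left subtree has 0 nodes { }, right has 3 {38, 11, 23}.
        Root 23: left subtree has 2 nodes {38, 11}, right has 0 { }.
          Root 38: left subtree has 0 nodes { }, right has 1 {11}.
  Root 36: left subtree has 1 node {15}, right has 2 {19, 28}.
    Root 19: left subtree has 0 nodes { }, right has 1 {28}.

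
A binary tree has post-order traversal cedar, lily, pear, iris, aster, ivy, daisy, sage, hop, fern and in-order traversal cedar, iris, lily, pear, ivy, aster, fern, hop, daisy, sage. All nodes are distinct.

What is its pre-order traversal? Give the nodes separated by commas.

The last element of post-order is the root; it splits in-order into left and right subtrees.
Root fern: left subtree has 6 nodes {cedar, iris, lily, pear, ivy, aster}, right has 3 {hop, daisy, sage}.
  Root ivy: left subtree has 4 nodes {cedar, iris, lily, pear}, right has 1 {aster}.
    Root iris: left subtree has 1 node {cedar}, right has 2 {lily, pear}.
      Root pear: left subtree has 1 node {lily}, right has 0 { }.
  Root hop: left subtree has 0 nodes { }, right has 2 {daisy, sage}.
    Root sage: left subtree has 1 node {daisy}, right has 0 { }.

fern, ivy, iris, cedar, pear, lily, aster, hop, sage, daisy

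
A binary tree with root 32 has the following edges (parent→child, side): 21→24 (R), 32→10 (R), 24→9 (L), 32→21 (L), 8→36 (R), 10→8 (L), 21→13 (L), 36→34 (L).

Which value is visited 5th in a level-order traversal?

Level-order visits nodes level by level from the root, left to right within each level.
Level 0: 32
Level 1: 21, 10
Level 2: 13, 24, 8
Level 3: 9, 36
Level 4: 34
Full level-order sequence: 32, 21, 10, 13, 24, 8, 9, 36, 34.

24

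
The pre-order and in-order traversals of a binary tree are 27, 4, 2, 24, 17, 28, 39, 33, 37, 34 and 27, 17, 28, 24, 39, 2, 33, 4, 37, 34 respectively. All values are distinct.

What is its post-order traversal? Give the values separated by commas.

The first element of pre-order is the root; it splits in-order into left and right subtrees.
Root 27: left subtree has 0 nodes { }, right has 9 {17, 28, 24, 39, 2, 33, 4, 37, 34}.
  Root 4: left subtree has 6 nodes {17, 28, 24, 39, 2, 33}, right has 2 {37, 34}.
    Root 2: left subtree has 4 nodes {17, 28, 24, 39}, right has 1 {33}.
      Root 24: left subtree has 2 nodes {17, 28}, right has 1 {39}.
        Root 17: left subtree has 0 nodes { }, right has 1 {28}.
    Root 37: left subtree has 0 nodes { }, right has 1 {34}.

28, 17, 39, 24, 33, 2, 34, 37, 4, 27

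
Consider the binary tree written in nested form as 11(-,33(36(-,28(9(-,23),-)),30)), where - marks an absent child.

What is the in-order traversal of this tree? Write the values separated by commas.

11, 36, 9, 23, 28, 33, 30

In-order visits the left subtree, then the node, then the right subtree.
At 11: no left child.
Visit 11.
At 11: go right to 33.
  At 33: go left to 36.
    At 36: no left child.
    Visit 36.
    At 36: go right to 28.
      At 28: go left to 9.
        At 9: no left child.
        Visit 9.
        At 9: go right to 23.
          23 is a leaf — visit 23.
      Visit 28.
      At 28: no right child.
  Visit 33.
  At 33: go right to 30.
    30 is a leaf — visit 30.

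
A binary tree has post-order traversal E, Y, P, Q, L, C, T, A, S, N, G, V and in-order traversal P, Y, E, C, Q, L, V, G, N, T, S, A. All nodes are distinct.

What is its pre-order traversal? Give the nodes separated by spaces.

V C P Y E L Q G N S T A

The last element of post-order is the root; it splits in-order into left and right subtrees.
Root V: left subtree has 6 nodes {P, Y, E, C, Q, L}, right has 5 {G, N, T, S, A}.
  Root C: left subtree has 3 nodes {P, Y, E}, right has 2 {Q, L}.
    Root P: left subtree has 0 nodes { }, right has 2 {Y, E}.
      Root Y: left subtree has 0 nodes { }, right has 1 {E}.
    Root L: left subtree has 1 node {Q}, right has 0 { }.
  Root G: left subtree has 0 nodes { }, right has 4 {N, T, S, A}.
    Root N: left subtree has 0 nodes { }, right has 3 {T, S, A}.
      Root S: left subtree has 1 node {T}, right has 1 {A}.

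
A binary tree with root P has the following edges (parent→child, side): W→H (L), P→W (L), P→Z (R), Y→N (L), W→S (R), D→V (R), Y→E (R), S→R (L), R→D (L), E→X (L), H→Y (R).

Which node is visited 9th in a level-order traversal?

E

Level-order visits nodes level by level from the root, left to right within each level.
Level 0: P
Level 1: W, Z
Level 2: H, S
Level 3: Y, R
Level 4: N, E, D
Level 5: X, V
Full level-order sequence: P, W, Z, H, S, Y, R, N, E, D, X, V.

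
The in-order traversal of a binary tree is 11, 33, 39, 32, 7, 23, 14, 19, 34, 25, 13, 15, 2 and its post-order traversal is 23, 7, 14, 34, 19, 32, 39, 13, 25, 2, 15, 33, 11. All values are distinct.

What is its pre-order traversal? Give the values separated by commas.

The last element of post-order is the root; it splits in-order into left and right subtrees.
Root 11: left subtree has 0 nodes { }, right has 12 {33, 39, 32, 7, 23, 14, 19, 34, 25, 13, 15, 2}.
  Root 33: left subtree has 0 nodes { }, right has 11 {39, 32, 7, 23, 14, 19, 34, 25, 13, 15, 2}.
    Root 15: left subtree has 9 nodes {39, 32, 7, 23, 14, 19, 34, 25, 13}, right has 1 {2}.
      Root 25: left subtree has 7 nodes {39, 32, 7, 23, 14, 19, 34}, right has 1 {13}.
        Root 39: left subtree has 0 nodes { }, right has 6 {32, 7, 23, 14, 19, 34}.
          Root 32: left subtree has 0 nodes { }, right has 5 {7, 23, 14, 19, 34}.
            Root 19: left subtree has 3 nodes {7, 23, 14}, right has 1 {34}.
              Root 14: left subtree has 2 nodes {7, 23}, right has 0 { }.
                Root 7: left subtree has 0 nodes { }, right has 1 {23}.

11, 33, 15, 25, 39, 32, 19, 14, 7, 23, 34, 13, 2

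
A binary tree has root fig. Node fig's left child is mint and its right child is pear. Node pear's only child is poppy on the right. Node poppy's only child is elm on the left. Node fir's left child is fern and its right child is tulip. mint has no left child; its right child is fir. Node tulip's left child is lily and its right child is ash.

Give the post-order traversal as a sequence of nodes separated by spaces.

fern lily ash tulip fir mint elm poppy pear fig

Post-order visits the left subtree, then the right subtree, then the node.
At fig: go left to mint.
  At mint: no left child.
  At mint: go right to fir.
    At fir: go left to fern.
      fern is a leaf — visit fern.
    At fir: go right to tulip.
      At tulip: go left to lily.
        lily is a leaf — visit lily.
      At tulip: go right to ash.
        ash is a leaf — visit ash.
      Visit tulip.
    Visit fir.
  Visit mint.
At fig: go right to pear.
  At pear: no left child.
  At pear: go right to poppy.
    At poppy: go left to elm.
      elm is a leaf — visit elm.
    At poppy: no right child.
    Visit poppy.
  Visit pear.
Visit fig.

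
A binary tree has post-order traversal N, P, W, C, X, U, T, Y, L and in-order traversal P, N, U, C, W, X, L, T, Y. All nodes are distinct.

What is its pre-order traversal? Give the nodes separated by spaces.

L U P N X C W Y T

The last element of post-order is the root; it splits in-order into left and right subtrees.
Root L: left subtree has 6 nodes {P, N, U, C, W, X}, right has 2 {T, Y}.
  Root U: left subtree has 2 nodes {P, N}, right has 3 {C, W, X}.
    Root P: left subtree has 0 nodes { }, right has 1 {N}.
    Root X: left subtree has 2 nodes {C, W}, right has 0 { }.
      Root C: left subtree has 0 nodes { }, right has 1 {W}.
  Root Y: left subtree has 1 node {T}, right has 0 { }.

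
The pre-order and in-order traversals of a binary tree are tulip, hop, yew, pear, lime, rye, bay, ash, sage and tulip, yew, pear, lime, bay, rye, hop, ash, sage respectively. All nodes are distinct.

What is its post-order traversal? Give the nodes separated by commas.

bay, rye, lime, pear, yew, sage, ash, hop, tulip

The first element of pre-order is the root; it splits in-order into left and right subtrees.
Root tulip: left subtree has 0 nodes { }, right has 8 {yew, pear, lime, bay, rye, hop, ash, sage}.
  Root hop: left subtree has 5 nodes {yew, pear, lime, bay, rye}, right has 2 {ash, sage}.
    Root yew: left subtree has 0 nodes { }, right has 4 {pear, lime, bay, rye}.
      Root pear: left subtree has 0 nodes { }, right has 3 {lime, bay, rye}.
        Root lime: left subtree has 0 nodes { }, right has 2 {bay, rye}.
          Root rye: left subtree has 1 node {bay}, right has 0 { }.
    Root ash: left subtree has 0 nodes { }, right has 1 {sage}.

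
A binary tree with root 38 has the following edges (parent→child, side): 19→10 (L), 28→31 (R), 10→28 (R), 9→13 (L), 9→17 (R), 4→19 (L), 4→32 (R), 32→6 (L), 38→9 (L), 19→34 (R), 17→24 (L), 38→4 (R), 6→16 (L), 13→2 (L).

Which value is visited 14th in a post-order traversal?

4

Post-order visits the left subtree, then the right subtree, then the node.
At 38: go left to 9.
  At 9: go left to 13.
    At 13: go left to 2.
      2 is a leaf — visit 2.
    At 13: no right child.
    Visit 13.
  At 9: go right to 17.
    At 17: go left to 24.
      24 is a leaf — visit 24.
    At 17: no right child.
    Visit 17.
  Visit 9.
At 38: go right to 4.
  At 4: go left to 19.
    At 19: go left to 10.
      At 10: no left child.
      At 10: go right to 28.
        At 28: no left child.
        At 28: go right to 31.
          31 is a leaf — visit 31.
        Visit 28.
      Visit 10.
    At 19: go right to 34.
      34 is a leaf — visit 34.
    Visit 19.
  At 4: go right to 32.
    At 32: go left to 6.
      At 6: go left to 16.
        16 is a leaf — visit 16.
      At 6: no right child.
      Visit 6.
    At 32: no right child.
    Visit 32.
  Visit 4.
Visit 38.
Full post-order sequence: 2, 13, 24, 17, 9, 31, 28, 10, 34, 19, 16, 6, 32, 4, 38.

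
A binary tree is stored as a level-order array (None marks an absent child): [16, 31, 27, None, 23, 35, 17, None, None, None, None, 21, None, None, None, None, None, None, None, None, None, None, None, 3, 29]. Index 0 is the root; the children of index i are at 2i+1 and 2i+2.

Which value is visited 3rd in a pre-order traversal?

23

Pre-order visits the node, then its left subtree, then its right subtree.
Visit 16.
At 16: go left to 31.
  Visit 31.
  At 31: no left child.
  At 31: go right to 23.
    23 is a leaf — visit 23.
At 16: go right to 27.
  Visit 27.
  At 27: go left to 35.
    Visit 35.
    At 35: go left to 21.
      Visit 21.
      At 21: go left to 3.
        3 is a leaf — visit 3.
      At 21: go right to 29.
        29 is a leaf — visit 29.
    At 35: no right child.
  At 27: go right to 17.
    17 is a leaf — visit 17.
Full pre-order sequence: 16, 31, 23, 27, 35, 21, 3, 29, 17.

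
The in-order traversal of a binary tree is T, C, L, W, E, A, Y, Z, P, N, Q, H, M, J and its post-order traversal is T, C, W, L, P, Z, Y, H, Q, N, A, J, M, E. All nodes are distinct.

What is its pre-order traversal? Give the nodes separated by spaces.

E L C T W M A N Y Z P Q H J

The last element of post-order is the root; it splits in-order into left and right subtrees.
Root E: left subtree has 4 nodes {T, C, L, W}, right has 9 {A, Y, Z, P, N, Q, H, M, J}.
  Root L: left subtree has 2 nodes {T, C}, right has 1 {W}.
    Root C: left subtree has 1 node {T}, right has 0 { }.
  Root M: left subtree has 7 nodes {A, Y, Z, P, N, Q, H}, right has 1 {J}.
    Root A: left subtree has 0 nodes { }, right has 6 {Y, Z, P, N, Q, H}.
      Root N: left subtree has 3 nodes {Y, Z, P}, right has 2 {Q, H}.
        Root Y: left subtree has 0 nodes { }, right has 2 {Z, P}.
          Root Z: left subtree has 0 nodes { }, right has 1 {P}.
        Root Q: left subtree has 0 nodes { }, right has 1 {H}.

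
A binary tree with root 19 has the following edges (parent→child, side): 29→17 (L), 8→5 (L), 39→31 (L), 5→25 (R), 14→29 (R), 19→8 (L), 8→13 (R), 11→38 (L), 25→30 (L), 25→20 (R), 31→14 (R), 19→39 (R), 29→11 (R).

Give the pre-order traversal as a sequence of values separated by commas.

Pre-order visits the node, then its left subtree, then its right subtree.
Visit 19.
At 19: go left to 8.
  Visit 8.
  At 8: go left to 5.
    Visit 5.
    At 5: no left child.
    At 5: go right to 25.
      Visit 25.
      At 25: go left to 30.
        30 is a leaf — visit 30.
      At 25: go right to 20.
        20 is a leaf — visit 20.
  At 8: go right to 13.
    13 is a leaf — visit 13.
At 19: go right to 39.
  Visit 39.
  At 39: go left to 31.
    Visit 31.
    At 31: no left child.
    At 31: go right to 14.
      Visit 14.
      At 14: no left child.
      At 14: go right to 29.
        Visit 29.
        At 29: go left to 17.
          17 is a leaf — visit 17.
        At 29: go right to 11.
          Visit 11.
          At 11: go left to 38.
            38 is a leaf — visit 38.
          At 11: no right child.
  At 39: no right child.

19, 8, 5, 25, 30, 20, 13, 39, 31, 14, 29, 17, 11, 38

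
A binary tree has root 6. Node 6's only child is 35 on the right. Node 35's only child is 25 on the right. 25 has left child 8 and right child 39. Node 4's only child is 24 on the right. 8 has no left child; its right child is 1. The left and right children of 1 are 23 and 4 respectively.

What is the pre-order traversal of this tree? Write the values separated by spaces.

Pre-order visits the node, then its left subtree, then its right subtree.
Visit 6.
At 6: no left child.
At 6: go right to 35.
  Visit 35.
  At 35: no left child.
  At 35: go right to 25.
    Visit 25.
    At 25: go left to 8.
      Visit 8.
      At 8: no left child.
      At 8: go right to 1.
        Visit 1.
        At 1: go left to 23.
          23 is a leaf — visit 23.
        At 1: go right to 4.
          Visit 4.
          At 4: no left child.
          At 4: go right to 24.
            24 is a leaf — visit 24.
    At 25: go right to 39.
      39 is a leaf — visit 39.

6 35 25 8 1 23 4 24 39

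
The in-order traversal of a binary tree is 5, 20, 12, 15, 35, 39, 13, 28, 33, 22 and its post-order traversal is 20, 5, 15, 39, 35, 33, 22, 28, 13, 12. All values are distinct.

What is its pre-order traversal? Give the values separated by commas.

12, 5, 20, 13, 35, 15, 39, 28, 22, 33

The last element of post-order is the root; it splits in-order into left and right subtrees.
Root 12: left subtree has 2 nodes {5, 20}, right has 7 {15, 35, 39, 13, 28, 33, 22}.
  Root 5: left subtree has 0 nodes { }, right has 1 {20}.
  Root 13: left subtree has 3 nodes {15, 35, 39}, right has 3 {28, 33, 22}.
    Root 35: left subtree has 1 node {15}, right has 1 {39}.
    Root 28: left subtree has 0 nodes { }, right has 2 {33, 22}.
      Root 22: left subtree has 1 node {33}, right has 0 { }.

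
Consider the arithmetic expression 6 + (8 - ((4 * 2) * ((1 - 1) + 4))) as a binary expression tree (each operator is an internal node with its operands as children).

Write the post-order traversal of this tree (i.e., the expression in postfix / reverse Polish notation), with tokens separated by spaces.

Post-order on an expression tree gives postfix notation: for each operator, emit left operand, right operand, then the operator.

6 8 4 2 * 1 1 - 4 + * - +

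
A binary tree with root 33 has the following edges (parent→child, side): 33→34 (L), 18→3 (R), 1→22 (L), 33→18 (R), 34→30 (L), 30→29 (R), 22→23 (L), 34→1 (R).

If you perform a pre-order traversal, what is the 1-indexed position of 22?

Pre-order visits the node, then its left subtree, then its right subtree.
Visit 33.
At 33: go left to 34.
  Visit 34.
  At 34: go left to 30.
    Visit 30.
    At 30: no left child.
    At 30: go right to 29.
      29 is a leaf — visit 29.
  At 34: go right to 1.
    Visit 1.
    At 1: go left to 22.
      Visit 22.
      At 22: go left to 23.
        23 is a leaf — visit 23.
      At 22: no right child.
    At 1: no right child.
At 33: go right to 18.
  Visit 18.
  At 18: no left child.
  At 18: go right to 3.
    3 is a leaf — visit 3.
Full pre-order sequence: 33, 34, 30, 29, 1, 22, 23, 18, 3.

6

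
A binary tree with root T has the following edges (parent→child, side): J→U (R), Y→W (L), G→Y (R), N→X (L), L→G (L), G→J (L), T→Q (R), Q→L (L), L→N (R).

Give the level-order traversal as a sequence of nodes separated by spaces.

Level-order visits nodes level by level from the root, left to right within each level.
Level 0: T
Level 1: Q
Level 2: L
Level 3: G, N
Level 4: J, Y, X
Level 5: U, W

T Q L G N J Y X U W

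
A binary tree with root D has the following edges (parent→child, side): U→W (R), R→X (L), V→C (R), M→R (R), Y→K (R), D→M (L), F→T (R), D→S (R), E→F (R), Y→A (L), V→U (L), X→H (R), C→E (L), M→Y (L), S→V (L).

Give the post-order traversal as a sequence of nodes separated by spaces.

Post-order visits the left subtree, then the right subtree, then the node.
At D: go left to M.
  At M: go left to Y.
    At Y: go left to A.
      A is a leaf — visit A.
    At Y: go right to K.
      K is a leaf — visit K.
    Visit Y.
  At M: go right to R.
    At R: go left to X.
      At X: no left child.
      At X: go right to H.
        H is a leaf — visit H.
      Visit X.
    At R: no right child.
    Visit R.
  Visit M.
At D: go right to S.
  At S: go left to V.
    At V: go left to U.
      At U: no left child.
      At U: go right to W.
        W is a leaf — visit W.
      Visit U.
    At V: go right to C.
      At C: go left to E.
        At E: no left child.
        At E: go right to F.
          At F: no left child.
          At F: go right to T.
            T is a leaf — visit T.
          Visit F.
        Visit E.
      At C: no right child.
      Visit C.
    Visit V.
  At S: no right child.
  Visit S.
Visit D.

A K Y H X R M W U T F E C V S D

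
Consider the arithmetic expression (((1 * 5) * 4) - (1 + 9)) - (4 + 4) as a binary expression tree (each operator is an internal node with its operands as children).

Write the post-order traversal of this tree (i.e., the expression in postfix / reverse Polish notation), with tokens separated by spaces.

Post-order on an expression tree gives postfix notation: for each operator, emit left operand, right operand, then the operator.

1 5 * 4 * 1 9 + - 4 4 + -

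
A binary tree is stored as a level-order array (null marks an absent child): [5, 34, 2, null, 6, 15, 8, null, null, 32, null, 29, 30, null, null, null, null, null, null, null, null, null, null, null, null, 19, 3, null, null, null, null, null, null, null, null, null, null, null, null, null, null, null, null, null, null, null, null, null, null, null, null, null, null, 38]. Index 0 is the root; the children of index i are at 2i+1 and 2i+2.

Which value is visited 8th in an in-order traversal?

30

In-order visits the left subtree, then the node, then the right subtree.
At 5: go left to 34.
  At 34: no left child.
  Visit 34.
  At 34: go right to 6.
    At 6: go left to 32.
      32 is a leaf — visit 32.
    Visit 6.
    At 6: no right child.
Visit 5.
At 5: go right to 2.
  At 2: go left to 15.
    At 15: go left to 29.
      29 is a leaf — visit 29.
    Visit 15.
    At 15: go right to 30.
      At 30: go left to 19.
        19 is a leaf — visit 19.
      Visit 30.
      At 30: go right to 3.
        At 3: go left to 38.
          38 is a leaf — visit 38.
        Visit 3.
        At 3: no right child.
  Visit 2.
  At 2: go right to 8.
    8 is a leaf — visit 8.
Full in-order sequence: 34, 32, 6, 5, 29, 15, 19, 30, 38, 3, 2, 8.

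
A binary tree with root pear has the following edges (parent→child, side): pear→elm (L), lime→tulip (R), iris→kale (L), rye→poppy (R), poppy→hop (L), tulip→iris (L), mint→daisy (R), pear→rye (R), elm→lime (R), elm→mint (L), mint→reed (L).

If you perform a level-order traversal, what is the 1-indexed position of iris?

Level-order visits nodes level by level from the root, left to right within each level.
Level 0: pear
Level 1: elm, rye
Level 2: mint, lime, poppy
Level 3: reed, daisy, tulip, hop
Level 4: iris
Level 5: kale
Full level-order sequence: pear, elm, rye, mint, lime, poppy, reed, daisy, tulip, hop, iris, kale.

11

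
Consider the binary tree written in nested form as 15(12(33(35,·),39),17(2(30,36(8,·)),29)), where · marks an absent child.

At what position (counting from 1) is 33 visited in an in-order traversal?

In-order visits the left subtree, then the node, then the right subtree.
At 15: go left to 12.
  At 12: go left to 33.
    At 33: go left to 35.
      35 is a leaf — visit 35.
    Visit 33.
    At 33: no right child.
  Visit 12.
  At 12: go right to 39.
    39 is a leaf — visit 39.
Visit 15.
At 15: go right to 17.
  At 17: go left to 2.
    At 2: go left to 30.
      30 is a leaf — visit 30.
    Visit 2.
    At 2: go right to 36.
      At 36: go left to 8.
        8 is a leaf — visit 8.
      Visit 36.
      At 36: no right child.
  Visit 17.
  At 17: go right to 29.
    29 is a leaf — visit 29.
Full in-order sequence: 35, 33, 12, 39, 15, 30, 2, 8, 36, 17, 29.

2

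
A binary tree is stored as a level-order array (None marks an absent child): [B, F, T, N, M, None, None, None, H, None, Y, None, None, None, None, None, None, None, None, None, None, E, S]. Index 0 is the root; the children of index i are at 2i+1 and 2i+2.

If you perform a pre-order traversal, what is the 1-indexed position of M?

5

Pre-order visits the node, then its left subtree, then its right subtree.
Visit B.
At B: go left to F.
  Visit F.
  At F: go left to N.
    Visit N.
    At N: no left child.
    At N: go right to H.
      H is a leaf — visit H.
  At F: go right to M.
    Visit M.
    At M: no left child.
    At M: go right to Y.
      Visit Y.
      At Y: go left to E.
        E is a leaf — visit E.
      At Y: go right to S.
        S is a leaf — visit S.
At B: go right to T.
  T is a leaf — visit T.
Full pre-order sequence: B, F, N, H, M, Y, E, S, T.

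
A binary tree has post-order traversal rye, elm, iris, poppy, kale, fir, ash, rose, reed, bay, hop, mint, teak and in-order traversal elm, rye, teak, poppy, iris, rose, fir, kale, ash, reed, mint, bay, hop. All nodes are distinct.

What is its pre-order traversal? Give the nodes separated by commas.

The last element of post-order is the root; it splits in-order into left and right subtrees.
Root teak: left subtree has 2 nodes {elm, rye}, right has 10 {poppy, iris, rose, fir, kale, ash, reed, mint, bay, hop}.
  Root elm: left subtree has 0 nodes { }, right has 1 {rye}.
  Root mint: left subtree has 7 nodes {poppy, iris, rose, fir, kale, ash, reed}, right has 2 {bay, hop}.
    Root reed: left subtree has 6 nodes {poppy, iris, rose, fir, kale, ash}, right has 0 { }.
      Root rose: left subtree has 2 nodes {poppy, iris}, right has 3 {fir, kale, ash}.
        Root poppy: left subtree has 0 nodes { }, right has 1 {iris}.
        Root ash: left subtree has 2 nodes {fir, kale}, right has 0 { }.
          Root fir: left subtree has 0 nodes { }, right has 1 {kale}.
    Root hop: left subtree has 1 node {bay}, right has 0 { }.

teak, elm, rye, mint, reed, rose, poppy, iris, ash, fir, kale, hop, bay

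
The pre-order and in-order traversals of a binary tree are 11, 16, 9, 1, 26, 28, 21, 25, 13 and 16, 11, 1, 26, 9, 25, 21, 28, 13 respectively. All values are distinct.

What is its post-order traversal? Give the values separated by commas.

16, 26, 1, 25, 21, 13, 28, 9, 11

The first element of pre-order is the root; it splits in-order into left and right subtrees.
Root 11: left subtree has 1 node {16}, right has 7 {1, 26, 9, 25, 21, 28, 13}.
  Root 9: left subtree has 2 nodes {1, 26}, right has 4 {25, 21, 28, 13}.
    Root 1: left subtree has 0 nodes { }, right has 1 {26}.
    Root 28: left subtree has 2 nodes {25, 21}, right has 1 {13}.
      Root 21: left subtree has 1 node {25}, right has 0 { }.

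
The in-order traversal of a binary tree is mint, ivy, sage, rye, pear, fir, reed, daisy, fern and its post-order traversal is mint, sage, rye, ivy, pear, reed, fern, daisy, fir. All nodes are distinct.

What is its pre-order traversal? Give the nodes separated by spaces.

The last element of post-order is the root; it splits in-order into left and right subtrees.
Root fir: left subtree has 5 nodes {mint, ivy, sage, rye, pear}, right has 3 {reed, daisy, fern}.
  Root pear: left subtree has 4 nodes {mint, ivy, sage, rye}, right has 0 { }.
    Root ivy: left subtree has 1 node {mint}, right has 2 {sage, rye}.
      Root rye: left subtree has 1 node {sage}, right has 0 { }.
  Root daisy: left subtree has 1 node {reed}, right has 1 {fern}.

fir pear ivy mint rye sage daisy reed fern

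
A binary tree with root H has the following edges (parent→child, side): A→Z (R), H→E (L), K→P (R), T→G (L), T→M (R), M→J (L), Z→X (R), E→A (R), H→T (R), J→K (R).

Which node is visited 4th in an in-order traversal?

X

In-order visits the left subtree, then the node, then the right subtree.
At H: go left to E.
  At E: no left child.
  Visit E.
  At E: go right to A.
    At A: no left child.
    Visit A.
    At A: go right to Z.
      At Z: no left child.
      Visit Z.
      At Z: go right to X.
        X is a leaf — visit X.
Visit H.
At H: go right to T.
  At T: go left to G.
    G is a leaf — visit G.
  Visit T.
  At T: go right to M.
    At M: go left to J.
      At J: no left child.
      Visit J.
      At J: go right to K.
        At K: no left child.
        Visit K.
        At K: go right to P.
          P is a leaf — visit P.
    Visit M.
    At M: no right child.
Full in-order sequence: E, A, Z, X, H, G, T, J, K, P, M.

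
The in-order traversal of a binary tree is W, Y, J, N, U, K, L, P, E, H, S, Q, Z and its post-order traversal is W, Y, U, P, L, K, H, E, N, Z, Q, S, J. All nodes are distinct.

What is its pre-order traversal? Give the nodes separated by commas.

J, Y, W, S, N, E, K, U, L, P, H, Q, Z

The last element of post-order is the root; it splits in-order into left and right subtrees.
Root J: left subtree has 2 nodes {W, Y}, right has 10 {N, U, K, L, P, E, H, S, Q, Z}.
  Root Y: left subtree has 1 node {W}, right has 0 { }.
  Root S: left subtree has 7 nodes {N, U, K, L, P, E, H}, right has 2 {Q, Z}.
    Root N: left subtree has 0 nodes { }, right has 6 {U, K, L, P, E, H}.
      Root E: left subtree has 4 nodes {U, K, L, P}, right has 1 {H}.
        Root K: left subtree has 1 node {U}, right has 2 {L, P}.
          Root L: left subtree has 0 nodes { }, right has 1 {P}.
    Root Q: left subtree has 0 nodes { }, right has 1 {Z}.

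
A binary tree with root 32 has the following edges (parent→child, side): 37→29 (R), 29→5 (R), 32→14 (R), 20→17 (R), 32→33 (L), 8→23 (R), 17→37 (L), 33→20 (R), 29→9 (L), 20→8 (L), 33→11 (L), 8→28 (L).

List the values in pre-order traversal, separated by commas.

32, 33, 11, 20, 8, 28, 23, 17, 37, 29, 9, 5, 14

Pre-order visits the node, then its left subtree, then its right subtree.
Visit 32.
At 32: go left to 33.
  Visit 33.
  At 33: go left to 11.
    11 is a leaf — visit 11.
  At 33: go right to 20.
    Visit 20.
    At 20: go left to 8.
      Visit 8.
      At 8: go left to 28.
        28 is a leaf — visit 28.
      At 8: go right to 23.
        23 is a leaf — visit 23.
    At 20: go right to 17.
      Visit 17.
      At 17: go left to 37.
        Visit 37.
        At 37: no left child.
        At 37: go right to 29.
          Visit 29.
          At 29: go left to 9.
            9 is a leaf — visit 9.
          At 29: go right to 5.
            5 is a leaf — visit 5.
      At 17: no right child.
At 32: go right to 14.
  14 is a leaf — visit 14.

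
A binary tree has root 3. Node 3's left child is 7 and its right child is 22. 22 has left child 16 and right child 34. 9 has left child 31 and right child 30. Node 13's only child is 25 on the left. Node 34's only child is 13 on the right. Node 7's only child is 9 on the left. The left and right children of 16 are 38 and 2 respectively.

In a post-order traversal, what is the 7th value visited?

16

Post-order visits the left subtree, then the right subtree, then the node.
At 3: go left to 7.
  At 7: go left to 9.
    At 9: go left to 31.
      31 is a leaf — visit 31.
    At 9: go right to 30.
      30 is a leaf — visit 30.
    Visit 9.
  At 7: no right child.
  Visit 7.
At 3: go right to 22.
  At 22: go left to 16.
    At 16: go left to 38.
      38 is a leaf — visit 38.
    At 16: go right to 2.
      2 is a leaf — visit 2.
    Visit 16.
  At 22: go right to 34.
    At 34: no left child.
    At 34: go right to 13.
      At 13: go left to 25.
        25 is a leaf — visit 25.
      At 13: no right child.
      Visit 13.
    Visit 34.
  Visit 22.
Visit 3.
Full post-order sequence: 31, 30, 9, 7, 38, 2, 16, 25, 13, 34, 22, 3.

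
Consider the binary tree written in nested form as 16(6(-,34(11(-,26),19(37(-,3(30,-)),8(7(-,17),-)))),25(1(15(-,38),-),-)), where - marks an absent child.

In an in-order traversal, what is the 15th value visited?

In-order visits the left subtree, then the node, then the right subtree.
At 16: go left to 6.
  At 6: no left child.
  Visit 6.
  At 6: go right to 34.
    At 34: go left to 11.
      At 11: no left child.
      Visit 11.
      At 11: go right to 26.
        26 is a leaf — visit 26.
    Visit 34.
    At 34: go right to 19.
      At 19: go left to 37.
        At 37: no left child.
        Visit 37.
        At 37: go right to 3.
          At 3: go left to 30.
            30 is a leaf — visit 30.
          Visit 3.
          At 3: no right child.
      Visit 19.
      At 19: go right to 8.
        At 8: go left to 7.
          At 7: no left child.
          Visit 7.
          At 7: go right to 17.
            17 is a leaf — visit 17.
        Visit 8.
        At 8: no right child.
Visit 16.
At 16: go right to 25.
  At 25: go left to 1.
    At 1: go left to 15.
      At 15: no left child.
      Visit 15.
      At 15: go right to 38.
        38 is a leaf — visit 38.
    Visit 1.
    At 1: no right child.
  Visit 25.
  At 25: no right child.
Full in-order sequence: 6, 11, 26, 34, 37, 30, 3, 19, 7, 17, 8, 16, 15, 38, 1, 25.

1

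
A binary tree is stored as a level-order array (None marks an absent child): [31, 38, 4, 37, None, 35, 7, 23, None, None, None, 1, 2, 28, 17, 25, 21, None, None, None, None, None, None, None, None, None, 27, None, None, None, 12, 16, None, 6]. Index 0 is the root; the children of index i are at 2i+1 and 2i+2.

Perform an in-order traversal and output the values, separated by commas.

16, 25, 23, 6, 21, 37, 38, 31, 1, 35, 2, 27, 4, 28, 7, 17, 12

In-order visits the left subtree, then the node, then the right subtree.
At 31: go left to 38.
  At 38: go left to 37.
    At 37: go left to 23.
      At 23: go left to 25.
        At 25: go left to 16.
          16 is a leaf — visit 16.
        Visit 25.
        At 25: no right child.
      Visit 23.
      At 23: go right to 21.
        At 21: go left to 6.
          6 is a leaf — visit 6.
        Visit 21.
        At 21: no right child.
    Visit 37.
    At 37: no right child.
  Visit 38.
  At 38: no right child.
Visit 31.
At 31: go right to 4.
  At 4: go left to 35.
    At 35: go left to 1.
      1 is a leaf — visit 1.
    Visit 35.
    At 35: go right to 2.
      At 2: no left child.
      Visit 2.
      At 2: go right to 27.
        27 is a leaf — visit 27.
  Visit 4.
  At 4: go right to 7.
    At 7: go left to 28.
      28 is a leaf — visit 28.
    Visit 7.
    At 7: go right to 17.
      At 17: no left child.
      Visit 17.
      At 17: go right to 12.
        12 is a leaf — visit 12.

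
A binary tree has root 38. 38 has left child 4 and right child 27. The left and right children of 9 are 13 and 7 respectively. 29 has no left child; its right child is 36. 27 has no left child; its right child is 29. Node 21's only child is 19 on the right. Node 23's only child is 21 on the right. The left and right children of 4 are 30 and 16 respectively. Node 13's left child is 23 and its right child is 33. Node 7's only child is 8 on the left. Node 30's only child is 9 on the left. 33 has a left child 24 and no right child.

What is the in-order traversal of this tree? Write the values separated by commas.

23, 21, 19, 13, 24, 33, 9, 8, 7, 30, 4, 16, 38, 27, 29, 36

In-order visits the left subtree, then the node, then the right subtree.
At 38: go left to 4.
  At 4: go left to 30.
    At 30: go left to 9.
      At 9: go left to 13.
        At 13: go left to 23.
          At 23: no left child.
          Visit 23.
          At 23: go right to 21.
            At 21: no left child.
            Visit 21.
            At 21: go right to 19.
              19 is a leaf — visit 19.
        Visit 13.
        At 13: go right to 33.
          At 33: go left to 24.
            24 is a leaf — visit 24.
          Visit 33.
          At 33: no right child.
      Visit 9.
      At 9: go right to 7.
        At 7: go left to 8.
          8 is a leaf — visit 8.
        Visit 7.
        At 7: no right child.
    Visit 30.
    At 30: no right child.
  Visit 4.
  At 4: go right to 16.
    16 is a leaf — visit 16.
Visit 38.
At 38: go right to 27.
  At 27: no left child.
  Visit 27.
  At 27: go right to 29.
    At 29: no left child.
    Visit 29.
    At 29: go right to 36.
      36 is a leaf — visit 36.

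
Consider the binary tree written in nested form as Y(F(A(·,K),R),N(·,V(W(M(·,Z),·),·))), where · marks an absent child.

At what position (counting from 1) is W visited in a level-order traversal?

8

Level-order visits nodes level by level from the root, left to right within each level.
Level 0: Y
Level 1: F, N
Level 2: A, R, V
Level 3: K, W
Level 4: M
Level 5: Z
Full level-order sequence: Y, F, N, A, R, V, K, W, M, Z.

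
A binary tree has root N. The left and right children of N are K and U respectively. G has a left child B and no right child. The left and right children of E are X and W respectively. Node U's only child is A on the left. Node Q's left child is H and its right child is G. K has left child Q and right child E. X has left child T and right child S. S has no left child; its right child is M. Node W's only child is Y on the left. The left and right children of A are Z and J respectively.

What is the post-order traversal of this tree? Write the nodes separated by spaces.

Post-order visits the left subtree, then the right subtree, then the node.
At N: go left to K.
  At K: go left to Q.
    At Q: go left to H.
      H is a leaf — visit H.
    At Q: go right to G.
      At G: go left to B.
        B is a leaf — visit B.
      At G: no right child.
      Visit G.
    Visit Q.
  At K: go right to E.
    At E: go left to X.
      At X: go left to T.
        T is a leaf — visit T.
      At X: go right to S.
        At S: no left child.
        At S: go right to M.
          M is a leaf — visit M.
        Visit S.
      Visit X.
    At E: go right to W.
      At W: go left to Y.
        Y is a leaf — visit Y.
      At W: no right child.
      Visit W.
    Visit E.
  Visit K.
At N: go right to U.
  At U: go left to A.
    At A: go left to Z.
      Z is a leaf — visit Z.
    At A: go right to J.
      J is a leaf — visit J.
    Visit A.
  At U: no right child.
  Visit U.
Visit N.

H B G Q T M S X Y W E K Z J A U N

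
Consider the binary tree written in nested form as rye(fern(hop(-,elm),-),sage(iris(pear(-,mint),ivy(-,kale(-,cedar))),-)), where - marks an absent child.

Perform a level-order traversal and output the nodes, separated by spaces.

rye fern sage hop iris elm pear ivy mint kale cedar

Level-order visits nodes level by level from the root, left to right within each level.
Level 0: rye
Level 1: fern, sage
Level 2: hop, iris
Level 3: elm, pear, ivy
Level 4: mint, kale
Level 5: cedar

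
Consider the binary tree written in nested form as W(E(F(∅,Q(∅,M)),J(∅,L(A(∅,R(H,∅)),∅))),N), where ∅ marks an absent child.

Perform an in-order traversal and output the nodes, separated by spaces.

F Q M E J A H R L W N

In-order visits the left subtree, then the node, then the right subtree.
At W: go left to E.
  At E: go left to F.
    At F: no left child.
    Visit F.
    At F: go right to Q.
      At Q: no left child.
      Visit Q.
      At Q: go right to M.
        M is a leaf — visit M.
  Visit E.
  At E: go right to J.
    At J: no left child.
    Visit J.
    At J: go right to L.
      At L: go left to A.
        At A: no left child.
        Visit A.
        At A: go right to R.
          At R: go left to H.
            H is a leaf — visit H.
          Visit R.
          At R: no right child.
      Visit L.
      At L: no right child.
Visit W.
At W: go right to N.
  N is a leaf — visit N.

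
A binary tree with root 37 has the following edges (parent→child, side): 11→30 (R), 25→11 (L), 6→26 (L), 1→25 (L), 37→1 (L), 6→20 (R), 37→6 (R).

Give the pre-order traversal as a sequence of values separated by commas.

37, 1, 25, 11, 30, 6, 26, 20

Pre-order visits the node, then its left subtree, then its right subtree.
Visit 37.
At 37: go left to 1.
  Visit 1.
  At 1: go left to 25.
    Visit 25.
    At 25: go left to 11.
      Visit 11.
      At 11: no left child.
      At 11: go right to 30.
        30 is a leaf — visit 30.
    At 25: no right child.
  At 1: no right child.
At 37: go right to 6.
  Visit 6.
  At 6: go left to 26.
    26 is a leaf — visit 26.
  At 6: go right to 20.
    20 is a leaf — visit 20.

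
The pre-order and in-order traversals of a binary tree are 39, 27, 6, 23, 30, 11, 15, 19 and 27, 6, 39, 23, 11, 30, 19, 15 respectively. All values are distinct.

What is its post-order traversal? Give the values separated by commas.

6, 27, 11, 19, 15, 30, 23, 39

The first element of pre-order is the root; it splits in-order into left and right subtrees.
Root 39: left subtree has 2 nodes {27, 6}, right has 5 {23, 11, 30, 19, 15}.
  Root 27: left subtree has 0 nodes { }, right has 1 {6}.
  Root 23: left subtree has 0 nodes { }, right has 4 {11, 30, 19, 15}.
    Root 30: left subtree has 1 node {11}, right has 2 {19, 15}.
      Root 15: left subtree has 1 node {19}, right has 0 { }.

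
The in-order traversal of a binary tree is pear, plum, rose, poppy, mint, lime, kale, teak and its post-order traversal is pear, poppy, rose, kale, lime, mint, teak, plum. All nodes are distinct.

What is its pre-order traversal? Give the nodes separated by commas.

The last element of post-order is the root; it splits in-order into left and right subtrees.
Root plum: left subtree has 1 node {pear}, right has 6 {rose, poppy, mint, lime, kale, teak}.
  Root teak: left subtree has 5 nodes {rose, poppy, mint, lime, kale}, right has 0 { }.
    Root mint: left subtree has 2 nodes {rose, poppy}, right has 2 {lime, kale}.
      Root rose: left subtree has 0 nodes { }, right has 1 {poppy}.
      Root lime: left subtree has 0 nodes { }, right has 1 {kale}.

plum, pear, teak, mint, rose, poppy, lime, kale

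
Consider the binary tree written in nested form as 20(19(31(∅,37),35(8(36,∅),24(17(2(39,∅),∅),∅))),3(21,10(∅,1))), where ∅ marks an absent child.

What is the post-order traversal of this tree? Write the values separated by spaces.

Post-order visits the left subtree, then the right subtree, then the node.
At 20: go left to 19.
  At 19: go left to 31.
    At 31: no left child.
    At 31: go right to 37.
      37 is a leaf — visit 37.
    Visit 31.
  At 19: go right to 35.
    At 35: go left to 8.
      At 8: go left to 36.
        36 is a leaf — visit 36.
      At 8: no right child.
      Visit 8.
    At 35: go right to 24.
      At 24: go left to 17.
        At 17: go left to 2.
          At 2: go left to 39.
            39 is a leaf — visit 39.
          At 2: no right child.
          Visit 2.
        At 17: no right child.
        Visit 17.
      At 24: no right child.
      Visit 24.
    Visit 35.
  Visit 19.
At 20: go right to 3.
  At 3: go left to 21.
    21 is a leaf — visit 21.
  At 3: go right to 10.
    At 10: no left child.
    At 10: go right to 1.
      1 is a leaf — visit 1.
    Visit 10.
  Visit 3.
Visit 20.

37 31 36 8 39 2 17 24 35 19 21 1 10 3 20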